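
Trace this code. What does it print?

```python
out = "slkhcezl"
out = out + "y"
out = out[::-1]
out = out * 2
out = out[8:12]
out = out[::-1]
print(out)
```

+ 'y' → 'slkhcezly'
reverse → 'ylzechkls'
repeat ×2 → 'ylzechklsylzechkls'
slice [8:12] → 'sylz'
reverse → 'zlys'

zlys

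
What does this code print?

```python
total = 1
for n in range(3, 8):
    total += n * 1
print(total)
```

26

n=3: total = 1+3*1 = 4
n=4: total = 4+4*1 = 8
n=5: total = 8+5*1 = 13
n=6: total = 13+6*1 = 19
n=7: total = 19+7*1 = 26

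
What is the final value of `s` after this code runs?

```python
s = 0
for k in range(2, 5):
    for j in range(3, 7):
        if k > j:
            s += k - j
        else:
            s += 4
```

45

k=2,j=3: not 2>3, s = 0+4 = 4
k=2,j=4: not 2>4, s = 4+4 = 8
k=2,j=5: not 2>5, s = 8+4 = 12
k=2,j=6: not 2>6, s = 12+4 = 16
k=3,j=3: not 3>3, s = 16+4 = 20
k=3,j=4: not 3>4, s = 20+4 = 24
k=3,j=5: not 3>5, s = 24+4 = 28
k=3,j=6: not 3>6, s = 28+4 = 32
k=4,j=3: 4>3, s = 32+1 = 33
k=4,j=4: not 4>4, s = 33+4 = 37
k=4,j=5: not 4>5, s = 37+4 = 41
k=4,j=6: not 4>6, s = 41+4 = 45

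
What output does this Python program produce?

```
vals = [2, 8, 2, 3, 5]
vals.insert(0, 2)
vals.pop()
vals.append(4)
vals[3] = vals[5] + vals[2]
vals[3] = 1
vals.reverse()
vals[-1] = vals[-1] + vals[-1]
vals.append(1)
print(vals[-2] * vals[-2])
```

16

insert 2 at 0 → [2, 2, 8, 2, 3, 5]
pop() removes 5 → [2, 2, 8, 2, 3]
append 4 → [2, 2, 8, 2, 3, 4]
vals[3] = vals[5]+vals[2] = 4+8 = 12 → [2, 2, 8, 12, 3, 4]
vals[3] = 1 → [2, 2, 8, 1, 3, 4]
reverse → [4, 3, 1, 8, 2, 2]
vals[-1] = vals[-1]+vals[-1] = 2+2 = 4 → [4, 3, 1, 8, 2, 4]
append 1 → [4, 3, 1, 8, 2, 4, 1]
vals[-2]*vals[-2] = 4*4 = 16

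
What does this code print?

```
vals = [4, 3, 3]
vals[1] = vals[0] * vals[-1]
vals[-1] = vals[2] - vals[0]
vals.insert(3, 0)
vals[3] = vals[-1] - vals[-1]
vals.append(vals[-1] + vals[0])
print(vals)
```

vals[1] = vals[0]*vals[-1] = 4*3 = 12 → [4, 12, 3]
vals[-1] = vals[2]-vals[0] = 3-4 = -1 → [4, 12, -1]
insert 0 at 3 → [4, 12, -1, 0]
vals[3] = vals[-1]-vals[-1] = 0-0 = 0 → [4, 12, -1, 0]
append vals[-1]+vals[0] = 0+4 = 4 → [4, 12, -1, 0, 4]

[4, 12, -1, 0, 4]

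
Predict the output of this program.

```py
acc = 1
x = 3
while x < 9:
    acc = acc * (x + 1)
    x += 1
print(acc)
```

60480

x=3: acc = 1*4 = 4
x=4: acc = 4*5 = 20
x=5: acc = 20*6 = 120
x=6: acc = 120*7 = 840
x=7: acc = 840*8 = 6720
x=8: acc = 6720*9 = 60480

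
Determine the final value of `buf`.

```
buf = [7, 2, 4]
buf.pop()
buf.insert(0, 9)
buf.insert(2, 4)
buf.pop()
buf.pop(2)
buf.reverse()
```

pop() removes 4 → [7, 2]
insert 9 at 0 → [9, 7, 2]
insert 4 at 2 → [9, 7, 4, 2]
pop() removes 2 → [9, 7, 4]
pop(2) removes 4 → [9, 7]
reverse → [7, 9]

[7, 9]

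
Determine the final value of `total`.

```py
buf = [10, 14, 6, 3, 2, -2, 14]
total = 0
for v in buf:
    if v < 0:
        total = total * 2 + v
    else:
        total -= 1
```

-13

v=10: not <0, total = 0-1 = -1
v=14: not <0, total = (-1)-1 = -2
v=6: not <0, total = (-2)-1 = -3
v=3: not <0, total = (-3)-1 = -4
v=2: not <0, total = (-4)-1 = -5
v=-2: <0, total = (-5)*2+(-2) = -12
v=14: not <0, total = (-12)-1 = -13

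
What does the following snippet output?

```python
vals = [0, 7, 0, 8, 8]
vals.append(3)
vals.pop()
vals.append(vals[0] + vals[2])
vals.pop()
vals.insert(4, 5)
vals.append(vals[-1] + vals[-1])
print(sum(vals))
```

append 3 → [0, 7, 0, 8, 8, 3]
pop() removes 3 → [0, 7, 0, 8, 8]
append vals[0]+vals[2] = 0+0 = 0 → [0, 7, 0, 8, 8, 0]
pop() removes 0 → [0, 7, 0, 8, 8]
insert 5 at 4 → [0, 7, 0, 8, 5, 8]
append vals[-1]+vals[-1] = 8+8 = 16 → [0, 7, 0, 8, 5, 8, 16]
sum = 44

44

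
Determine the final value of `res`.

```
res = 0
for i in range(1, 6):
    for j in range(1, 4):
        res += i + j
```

i=1,j=1: res = 0+2 = 2
i=1,j=2: res = 2+3 = 5
i=1,j=3: res = 5+4 = 9
i=2,j=1: res = 9+3 = 12
i=2,j=2: res = 12+4 = 16
i=2,j=3: res = 16+5 = 21
i=3,j=1: res = 21+4 = 25
i=3,j=2: res = 25+5 = 30
i=3,j=3: res = 30+6 = 36
i=4,j=1: res = 36+5 = 41
i=4,j=2: res = 41+6 = 47
i=4,j=3: res = 47+7 = 54
i=5,j=1: res = 54+6 = 60
i=5,j=2: res = 60+7 = 67
i=5,j=3: res = 67+8 = 75

75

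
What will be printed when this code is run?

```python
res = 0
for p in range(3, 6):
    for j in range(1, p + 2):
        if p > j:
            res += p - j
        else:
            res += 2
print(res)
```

p=3,j=1: 3>1, res = 0+2 = 2
p=3,j=2: 3>2, res = 2+1 = 3
p=3,j=3: not 3>3, res = 3+2 = 5
p=3,j=4: not 3>4, res = 5+2 = 7
p=4,j=1: 4>1, res = 7+3 = 10
p=4,j=2: 4>2, res = 10+2 = 12
p=4,j=3: 4>3, res = 12+1 = 13
p=4,j=4: not 4>4, res = 13+2 = 15
p=4,j=5: not 4>5, res = 15+2 = 17
p=5,j=1: 5>1, res = 17+4 = 21
p=5,j=2: 5>2, res = 21+3 = 24
p=5,j=3: 5>3, res = 24+2 = 26
p=5,j=4: 5>4, res = 26+1 = 27
p=5,j=5: not 5>5, res = 27+2 = 29
p=5,j=6: not 5>6, res = 29+2 = 31

31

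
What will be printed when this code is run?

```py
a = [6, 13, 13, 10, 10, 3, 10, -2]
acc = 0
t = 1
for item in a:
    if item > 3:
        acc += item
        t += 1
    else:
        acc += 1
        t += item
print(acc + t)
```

72

item=6: >3, acc = 0+6 = 6; t=2
item=13: >3, acc = 6+13 = 19; t=3
item=13: >3, acc = 19+13 = 32; t=4
item=10: >3, acc = 32+10 = 42; t=5
item=10: >3, acc = 42+10 = 52; t=6
item=3: not >3, acc = 52+1 = 53; t=9
item=10: >3, acc = 53+10 = 63; t=10
item=-2: not >3, acc = 63+1 = 64; t=8
acc+t = 64+8 = 72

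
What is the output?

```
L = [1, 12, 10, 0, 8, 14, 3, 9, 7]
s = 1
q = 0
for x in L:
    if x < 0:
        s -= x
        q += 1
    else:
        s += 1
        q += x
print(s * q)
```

640

x=1: not <0, s = 1+1 = 2; q=1
x=12: not <0, s = 2+1 = 3; q=13
x=10: not <0, s = 3+1 = 4; q=23
x=0: not <0, s = 4+1 = 5; q=23
x=8: not <0, s = 5+1 = 6; q=31
x=14: not <0, s = 6+1 = 7; q=45
x=3: not <0, s = 7+1 = 8; q=48
x=9: not <0, s = 8+1 = 9; q=57
x=7: not <0, s = 9+1 = 10; q=64
s*q = 10*64 = 640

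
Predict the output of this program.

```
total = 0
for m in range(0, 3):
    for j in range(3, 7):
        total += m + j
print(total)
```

66

m=0,j=3: total = 0+3 = 3
m=0,j=4: total = 3+4 = 7
m=0,j=5: total = 7+5 = 12
m=0,j=6: total = 12+6 = 18
m=1,j=3: total = 18+4 = 22
m=1,j=4: total = 22+5 = 27
m=1,j=5: total = 27+6 = 33
m=1,j=6: total = 33+7 = 40
m=2,j=3: total = 40+5 = 45
m=2,j=4: total = 45+6 = 51
m=2,j=5: total = 51+7 = 58
m=2,j=6: total = 58+8 = 66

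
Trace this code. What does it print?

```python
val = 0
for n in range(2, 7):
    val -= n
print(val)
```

n=2: val = 0-2 = -2
n=3: val = (-2)-3 = -5
n=4: val = (-5)-4 = -9
n=5: val = (-9)-5 = -14
n=6: val = (-14)-6 = -20

-20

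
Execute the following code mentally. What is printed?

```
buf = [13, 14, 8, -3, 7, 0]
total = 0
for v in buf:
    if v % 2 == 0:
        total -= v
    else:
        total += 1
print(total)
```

-19

v=13: not even, total = 0+1 = 1
v=14: even, total = 1-14 = -13
v=8: even, total = (-13)-8 = -21
v=-3: not even, total = (-21)+1 = -20
v=7: not even, total = (-20)+1 = -19
v=0: even, total = (-19)-0 = -19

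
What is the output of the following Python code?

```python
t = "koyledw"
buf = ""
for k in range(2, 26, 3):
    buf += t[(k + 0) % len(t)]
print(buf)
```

ydoeklwy

k=2: add t[2]='y' → 'y'
k=5: add t[5]='d' → 'yd'
k=8: add t[1]='o' → 'ydo'
k=11: add t[4]='e' → 'ydoe'
k=14: add t[0]='k' → 'ydoek'
k=17: add t[3]='l' → 'ydoekl'
k=20: add t[6]='w' → 'ydoeklw'
k=23: add t[2]='y' → 'ydoeklwy'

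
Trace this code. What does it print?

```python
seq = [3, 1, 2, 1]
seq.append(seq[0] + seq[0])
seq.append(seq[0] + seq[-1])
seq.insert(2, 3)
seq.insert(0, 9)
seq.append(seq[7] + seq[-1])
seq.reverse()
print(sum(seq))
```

52

append seq[0]+seq[0] = 3+3 = 6 → [3, 1, 2, 1, 6]
append seq[0]+seq[-1] = 3+6 = 9 → [3, 1, 2, 1, 6, 9]
insert 3 at 2 → [3, 1, 3, 2, 1, 6, 9]
insert 9 at 0 → [9, 3, 1, 3, 2, 1, 6, 9]
append seq[7]+seq[-1] = 9+9 = 18 → [9, 3, 1, 3, 2, 1, 6, 9, 18]
reverse → [18, 9, 6, 1, 2, 3, 1, 3, 9]
sum = 52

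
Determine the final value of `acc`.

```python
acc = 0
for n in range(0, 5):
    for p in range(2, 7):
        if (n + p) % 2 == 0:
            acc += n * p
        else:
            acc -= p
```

56

n=0,p=2: even sum, acc = 0+0 = 0
n=0,p=3: odd sum, acc = 0-3 = -3
n=0,p=4: even sum, acc = (-3)+0 = -3
n=0,p=5: odd sum, acc = (-3)-5 = -8
n=0,p=6: even sum, acc = (-8)+0 = -8
n=1,p=2: odd sum, acc = (-8)-2 = -10
n=1,p=3: even sum, acc = (-10)+3 = -7
n=1,p=4: odd sum, acc = (-7)-4 = -11
n=1,p=5: even sum, acc = (-11)+5 = -6
n=1,p=6: odd sum, acc = (-6)-6 = -12
n=2,p=2: even sum, acc = (-12)+4 = -8
n=2,p=3: odd sum, acc = (-8)-3 = -11
n=2,p=4: even sum, acc = (-11)+8 = -3
n=2,p=5: odd sum, acc = (-3)-5 = -8
n=2,p=6: even sum, acc = (-8)+12 = 4
n=3,p=2: odd sum, acc = 4-2 = 2
n=3,p=3: even sum, acc = 2+9 = 11
n=3,p=4: odd sum, acc = 11-4 = 7
n=3,p=5: even sum, acc = 7+15 = 22
n=3,p=6: odd sum, acc = 22-6 = 16
n=4,p=2: even sum, acc = 16+8 = 24
n=4,p=3: odd sum, acc = 24-3 = 21
n=4,p=4: even sum, acc = 21+16 = 37
n=4,p=5: odd sum, acc = 37-5 = 32
n=4,p=6: even sum, acc = 32+24 = 56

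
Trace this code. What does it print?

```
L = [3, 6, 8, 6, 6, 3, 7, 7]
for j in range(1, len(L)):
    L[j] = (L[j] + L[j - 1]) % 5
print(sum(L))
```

23

j=1: L[1] = (6+3)%5 = 4 → [3, 4, 8, 6, 6, 3, 7, 7]
j=2: L[2] = (8+4)%5 = 2 → [3, 4, 2, 6, 6, 3, 7, 7]
j=3: L[3] = (6+2)%5 = 3 → [3, 4, 2, 3, 6, 3, 7, 7]
j=4: L[4] = (6+3)%5 = 4 → [3, 4, 2, 3, 4, 3, 7, 7]
j=5: L[5] = (3+4)%5 = 2 → [3, 4, 2, 3, 4, 2, 7, 7]
j=6: L[6] = (7+2)%5 = 4 → [3, 4, 2, 3, 4, 2, 4, 7]
j=7: L[7] = (7+4)%5 = 1 → [3, 4, 2, 3, 4, 2, 4, 1]
sum = 23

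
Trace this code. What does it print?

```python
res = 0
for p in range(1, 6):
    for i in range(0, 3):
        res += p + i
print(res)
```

60

p=1,i=0: res = 0+1 = 1
p=1,i=1: res = 1+2 = 3
p=1,i=2: res = 3+3 = 6
p=2,i=0: res = 6+2 = 8
p=2,i=1: res = 8+3 = 11
p=2,i=2: res = 11+4 = 15
p=3,i=0: res = 15+3 = 18
p=3,i=1: res = 18+4 = 22
p=3,i=2: res = 22+5 = 27
p=4,i=0: res = 27+4 = 31
p=4,i=1: res = 31+5 = 36
p=4,i=2: res = 36+6 = 42
p=5,i=0: res = 42+5 = 47
p=5,i=1: res = 47+6 = 53
p=5,i=2: res = 53+7 = 60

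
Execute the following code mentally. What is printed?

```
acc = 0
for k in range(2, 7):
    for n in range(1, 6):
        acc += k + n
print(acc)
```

k=2,n=1: acc = 0+3 = 3
k=2,n=2: acc = 3+4 = 7
k=2,n=3: acc = 7+5 = 12
k=2,n=4: acc = 12+6 = 18
k=2,n=5: acc = 18+7 = 25
k=3,n=1: acc = 25+4 = 29
k=3,n=2: acc = 29+5 = 34
k=3,n=3: acc = 34+6 = 40
k=3,n=4: acc = 40+7 = 47
k=3,n=5: acc = 47+8 = 55
k=4,n=1: acc = 55+5 = 60
k=4,n=2: acc = 60+6 = 66
k=4,n=3: acc = 66+7 = 73
k=4,n=4: acc = 73+8 = 81
k=4,n=5: acc = 81+9 = 90
k=5,n=1: acc = 90+6 = 96
k=5,n=2: acc = 96+7 = 103
k=5,n=3: acc = 103+8 = 111
k=5,n=4: acc = 111+9 = 120
k=5,n=5: acc = 120+10 = 130
k=6,n=1: acc = 130+7 = 137
k=6,n=2: acc = 137+8 = 145
k=6,n=3: acc = 145+9 = 154
k=6,n=4: acc = 154+10 = 164
k=6,n=5: acc = 164+11 = 175

175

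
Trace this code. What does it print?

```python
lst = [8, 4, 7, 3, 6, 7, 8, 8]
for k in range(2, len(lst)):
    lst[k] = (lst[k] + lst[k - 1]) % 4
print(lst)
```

k=2: lst[2] = (7+4)%4 = 3 → [8, 4, 3, 3, 6, 7, 8, 8]
k=3: lst[3] = (3+3)%4 = 2 → [8, 4, 3, 2, 6, 7, 8, 8]
k=4: lst[4] = (6+2)%4 = 0 → [8, 4, 3, 2, 0, 7, 8, 8]
k=5: lst[5] = (7+0)%4 = 3 → [8, 4, 3, 2, 0, 3, 8, 8]
k=6: lst[6] = (8+3)%4 = 3 → [8, 4, 3, 2, 0, 3, 3, 8]
k=7: lst[7] = (8+3)%4 = 3 → [8, 4, 3, 2, 0, 3, 3, 3]

[8, 4, 3, 2, 0, 3, 3, 3]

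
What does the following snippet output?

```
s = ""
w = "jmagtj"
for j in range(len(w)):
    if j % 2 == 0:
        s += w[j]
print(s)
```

jat

j=0: add 'j' → 'j'
j=1: skip
j=2: add 'a' → 'ja'
j=3: skip
j=4: add 't' → 'jat'
j=5: skip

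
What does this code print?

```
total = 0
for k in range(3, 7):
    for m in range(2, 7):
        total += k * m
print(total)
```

k=3,m=2: total = 0+6 = 6
k=3,m=3: total = 6+9 = 15
k=3,m=4: total = 15+12 = 27
k=3,m=5: total = 27+15 = 42
k=3,m=6: total = 42+18 = 60
k=4,m=2: total = 60+8 = 68
k=4,m=3: total = 68+12 = 80
k=4,m=4: total = 80+16 = 96
k=4,m=5: total = 96+20 = 116
k=4,m=6: total = 116+24 = 140
k=5,m=2: total = 140+10 = 150
k=5,m=3: total = 150+15 = 165
k=5,m=4: total = 165+20 = 185
k=5,m=5: total = 185+25 = 210
k=5,m=6: total = 210+30 = 240
k=6,m=2: total = 240+12 = 252
k=6,m=3: total = 252+18 = 270
k=6,m=4: total = 270+24 = 294
k=6,m=5: total = 294+30 = 324
k=6,m=6: total = 324+36 = 360

360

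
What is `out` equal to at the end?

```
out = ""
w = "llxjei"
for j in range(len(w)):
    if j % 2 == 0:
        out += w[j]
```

'lxe'

j=0: add 'l' → 'l'
j=1: skip
j=2: add 'x' → 'lx'
j=3: skip
j=4: add 'e' → 'lxe'
j=5: skip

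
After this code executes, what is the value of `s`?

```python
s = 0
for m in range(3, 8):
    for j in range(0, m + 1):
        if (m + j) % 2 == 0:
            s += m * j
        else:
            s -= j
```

m=3,j=0: odd sum, s = 0-0 = 0
m=3,j=1: even sum, s = 0+3 = 3
m=3,j=2: odd sum, s = 3-2 = 1
m=3,j=3: even sum, s = 1+9 = 10
m=4,j=0: even sum, s = 10+0 = 10
m=4,j=1: odd sum, s = 10-1 = 9
m=4,j=2: even sum, s = 9+8 = 17
m=4,j=3: odd sum, s = 17-3 = 14
m=4,j=4: even sum, s = 14+16 = 30
m=5,j=0: odd sum, s = 30-0 = 30
m=5,j=1: even sum, s = 30+5 = 35
m=5,j=2: odd sum, s = 35-2 = 33
m=5,j=3: even sum, s = 33+15 = 48
m=5,j=4: odd sum, s = 48-4 = 44
m=5,j=5: even sum, s = 44+25 = 69
m=6,j=0: even sum, s = 69+0 = 69
m=6,j=1: odd sum, s = 69-1 = 68
m=6,j=2: even sum, s = 68+12 = 80
m=6,j=3: odd sum, s = 80-3 = 77
m=6,j=4: even sum, s = 77+24 = 101
m=6,j=5: odd sum, s = 101-5 = 96
m=6,j=6: even sum, s = 96+36 = 132
m=7,j=0: odd sum, s = 132-0 = 132
m=7,j=1: even sum, s = 132+7 = 139
m=7,j=2: odd sum, s = 139-2 = 137
m=7,j=3: even sum, s = 137+21 = 158
m=7,j=4: odd sum, s = 158-4 = 154
m=7,j=5: even sum, s = 154+35 = 189
m=7,j=6: odd sum, s = 189-6 = 183
m=7,j=7: even sum, s = 183+49 = 232

232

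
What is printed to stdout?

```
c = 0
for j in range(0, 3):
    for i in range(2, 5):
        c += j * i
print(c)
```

27

j=0,i=2: c = 0+0 = 0
j=0,i=3: c = 0+0 = 0
j=0,i=4: c = 0+0 = 0
j=1,i=2: c = 0+2 = 2
j=1,i=3: c = 2+3 = 5
j=1,i=4: c = 5+4 = 9
j=2,i=2: c = 9+4 = 13
j=2,i=3: c = 13+6 = 19
j=2,i=4: c = 19+8 = 27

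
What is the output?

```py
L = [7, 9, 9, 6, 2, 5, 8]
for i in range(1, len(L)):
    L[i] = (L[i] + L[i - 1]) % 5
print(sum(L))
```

16

i=1: L[1] = (9+7)%5 = 1 → [7, 1, 9, 6, 2, 5, 8]
i=2: L[2] = (9+1)%5 = 0 → [7, 1, 0, 6, 2, 5, 8]
i=3: L[3] = (6+0)%5 = 1 → [7, 1, 0, 1, 2, 5, 8]
i=4: L[4] = (2+1)%5 = 3 → [7, 1, 0, 1, 3, 5, 8]
i=5: L[5] = (5+3)%5 = 3 → [7, 1, 0, 1, 3, 3, 8]
i=6: L[6] = (8+3)%5 = 1 → [7, 1, 0, 1, 3, 3, 1]
sum = 16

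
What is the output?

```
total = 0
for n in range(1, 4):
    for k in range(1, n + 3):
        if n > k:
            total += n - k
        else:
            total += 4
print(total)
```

40

n=1,k=1: not 1>1, total = 0+4 = 4
n=1,k=2: not 1>2, total = 4+4 = 8
n=1,k=3: not 1>3, total = 8+4 = 12
n=2,k=1: 2>1, total = 12+1 = 13
n=2,k=2: not 2>2, total = 13+4 = 17
n=2,k=3: not 2>3, total = 17+4 = 21
n=2,k=4: not 2>4, total = 21+4 = 25
n=3,k=1: 3>1, total = 25+2 = 27
n=3,k=2: 3>2, total = 27+1 = 28
n=3,k=3: not 3>3, total = 28+4 = 32
n=3,k=4: not 3>4, total = 32+4 = 36
n=3,k=5: not 3>5, total = 36+4 = 40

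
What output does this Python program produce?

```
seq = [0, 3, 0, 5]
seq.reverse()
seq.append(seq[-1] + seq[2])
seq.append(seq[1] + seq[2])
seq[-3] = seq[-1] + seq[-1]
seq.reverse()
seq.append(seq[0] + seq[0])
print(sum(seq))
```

reverse → [5, 0, 3, 0]
append seq[-1]+seq[2] = 0+3 = 3 → [5, 0, 3, 0, 3]
append seq[1]+seq[2] = 0+3 = 3 → [5, 0, 3, 0, 3, 3]
seq[-3] = seq[-1]+seq[-1] = 3+3 = 6 → [5, 0, 3, 6, 3, 3]
reverse → [3, 3, 6, 3, 0, 5]
append seq[0]+seq[0] = 3+3 = 6 → [3, 3, 6, 3, 0, 5, 6]
sum = 26

26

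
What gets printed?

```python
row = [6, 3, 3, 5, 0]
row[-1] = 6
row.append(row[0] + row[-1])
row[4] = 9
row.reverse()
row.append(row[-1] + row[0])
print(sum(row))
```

row[-1] = 6 → [6, 3, 3, 5, 6]
append row[0]+row[-1] = 6+6 = 12 → [6, 3, 3, 5, 6, 12]
row[4] = 9 → [6, 3, 3, 5, 9, 12]
reverse → [12, 9, 5, 3, 3, 6]
append row[-1]+row[0] = 6+12 = 18 → [12, 9, 5, 3, 3, 6, 18]
sum = 56

56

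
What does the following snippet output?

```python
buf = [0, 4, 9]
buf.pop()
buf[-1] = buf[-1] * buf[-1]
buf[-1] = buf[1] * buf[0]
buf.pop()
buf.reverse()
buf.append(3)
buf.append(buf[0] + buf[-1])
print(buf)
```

[0, 3, 3]

pop() removes 9 → [0, 4]
buf[-1] = buf[-1]*buf[-1] = 4*4 = 16 → [0, 16]
buf[-1] = buf[1]*buf[0] = 16*0 = 0 → [0, 0]
pop() removes 0 → [0]
reverse → [0]
append 3 → [0, 3]
append buf[0]+buf[-1] = 0+3 = 3 → [0, 3, 3]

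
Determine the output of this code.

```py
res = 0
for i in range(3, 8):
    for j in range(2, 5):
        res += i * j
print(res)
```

i=3,j=2: res = 0+6 = 6
i=3,j=3: res = 6+9 = 15
i=3,j=4: res = 15+12 = 27
i=4,j=2: res = 27+8 = 35
i=4,j=3: res = 35+12 = 47
i=4,j=4: res = 47+16 = 63
i=5,j=2: res = 63+10 = 73
i=5,j=3: res = 73+15 = 88
i=5,j=4: res = 88+20 = 108
i=6,j=2: res = 108+12 = 120
i=6,j=3: res = 120+18 = 138
i=6,j=4: res = 138+24 = 162
i=7,j=2: res = 162+14 = 176
i=7,j=3: res = 176+21 = 197
i=7,j=4: res = 197+28 = 225

225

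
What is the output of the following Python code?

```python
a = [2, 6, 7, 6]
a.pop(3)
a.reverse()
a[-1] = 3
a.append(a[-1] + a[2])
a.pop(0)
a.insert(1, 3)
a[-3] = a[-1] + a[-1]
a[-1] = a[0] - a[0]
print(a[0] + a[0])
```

12

pop(3) removes 6 → [2, 6, 7]
reverse → [7, 6, 2]
a[-1] = 3 → [7, 6, 3]
append a[-1]+a[2] = 3+3 = 6 → [7, 6, 3, 6]
pop(0) removes 7 → [6, 3, 6]
insert 3 at 1 → [6, 3, 3, 6]
a[-3] = a[-1]+a[-1] = 6+6 = 12 → [6, 12, 3, 6]
a[-1] = a[0]-a[0] = 6-6 = 0 → [6, 12, 3, 0]
a[0]+a[0] = 6+6 = 12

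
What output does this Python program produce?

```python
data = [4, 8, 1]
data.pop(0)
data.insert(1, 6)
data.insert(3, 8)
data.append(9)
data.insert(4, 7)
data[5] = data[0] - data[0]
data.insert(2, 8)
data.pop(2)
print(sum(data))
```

30

pop(0) removes 4 → [8, 1]
insert 6 at 1 → [8, 6, 1]
insert 8 at 3 → [8, 6, 1, 8]
append 9 → [8, 6, 1, 8, 9]
insert 7 at 4 → [8, 6, 1, 8, 7, 9]
data[5] = data[0]-data[0] = 8-8 = 0 → [8, 6, 1, 8, 7, 0]
insert 8 at 2 → [8, 6, 8, 1, 8, 7, 0]
pop(2) removes 8 → [8, 6, 1, 8, 7, 0]
sum = 30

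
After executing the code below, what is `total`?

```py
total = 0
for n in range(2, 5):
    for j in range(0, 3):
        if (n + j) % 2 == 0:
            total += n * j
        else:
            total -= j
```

11

n=2,j=0: even sum, total = 0+0 = 0
n=2,j=1: odd sum, total = 0-1 = -1
n=2,j=2: even sum, total = (-1)+4 = 3
n=3,j=0: odd sum, total = 3-0 = 3
n=3,j=1: even sum, total = 3+3 = 6
n=3,j=2: odd sum, total = 6-2 = 4
n=4,j=0: even sum, total = 4+0 = 4
n=4,j=1: odd sum, total = 4-1 = 3
n=4,j=2: even sum, total = 3+8 = 11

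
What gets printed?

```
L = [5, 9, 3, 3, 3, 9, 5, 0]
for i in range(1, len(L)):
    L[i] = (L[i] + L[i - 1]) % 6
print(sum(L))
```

23

i=1: L[1] = (9+5)%6 = 2 → [5, 2, 3, 3, 3, 9, 5, 0]
i=2: L[2] = (3+2)%6 = 5 → [5, 2, 5, 3, 3, 9, 5, 0]
i=3: L[3] = (3+5)%6 = 2 → [5, 2, 5, 2, 3, 9, 5, 0]
i=4: L[4] = (3+2)%6 = 5 → [5, 2, 5, 2, 5, 9, 5, 0]
i=5: L[5] = (9+5)%6 = 2 → [5, 2, 5, 2, 5, 2, 5, 0]
i=6: L[6] = (5+2)%6 = 1 → [5, 2, 5, 2, 5, 2, 1, 0]
i=7: L[7] = (0+1)%6 = 1 → [5, 2, 5, 2, 5, 2, 1, 1]
sum = 23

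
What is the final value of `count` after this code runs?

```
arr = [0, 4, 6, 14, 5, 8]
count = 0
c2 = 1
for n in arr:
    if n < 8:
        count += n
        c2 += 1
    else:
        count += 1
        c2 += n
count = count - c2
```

-10

n=0: <8, count = 0+0 = 0; c2=2
n=4: <8, count = 0+4 = 4; c2=3
n=6: <8, count = 4+6 = 10; c2=4
n=14: not <8, count = 10+1 = 11; c2=18
n=5: <8, count = 11+5 = 16; c2=19
n=8: not <8, count = 16+1 = 17; c2=27
count-c2 = 17-27 = -10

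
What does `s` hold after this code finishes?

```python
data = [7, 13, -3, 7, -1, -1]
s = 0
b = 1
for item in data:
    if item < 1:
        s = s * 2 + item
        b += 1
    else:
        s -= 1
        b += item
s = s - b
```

item=7: not <1, s = 0-1 = -1; b=8
item=13: not <1, s = (-1)-1 = -2; b=21
item=-3: <1, s = (-2)*2+(-3) = -7; b=22
item=7: not <1, s = (-7)-1 = -8; b=29
item=-1: <1, s = (-8)*2+(-1) = -17; b=30
item=-1: <1, s = (-17)*2+(-1) = -35; b=31
s-b = (-35)-31 = -66

-66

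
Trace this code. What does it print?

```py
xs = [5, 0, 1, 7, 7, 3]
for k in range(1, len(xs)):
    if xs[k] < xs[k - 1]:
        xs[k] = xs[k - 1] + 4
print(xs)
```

k=1: 0<5, xs[1] = 5+4 = 9 → [5, 9, 1, 7, 7, 3]
k=2: 1<9, xs[2] = 9+4 = 13 → [5, 9, 13, 7, 7, 3]
k=3: 7<13, xs[3] = 13+4 = 17 → [5, 9, 13, 17, 7, 3]
k=4: 7<17, xs[4] = 17+4 = 21 → [5, 9, 13, 17, 21, 3]
k=5: 3<21, xs[5] = 21+4 = 25 → [5, 9, 13, 17, 21, 25]

[5, 9, 13, 17, 21, 25]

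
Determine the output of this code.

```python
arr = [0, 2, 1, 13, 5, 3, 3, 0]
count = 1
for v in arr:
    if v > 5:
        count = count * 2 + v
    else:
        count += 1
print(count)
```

v=0: not >5, count = 1+1 = 2
v=2: not >5, count = 2+1 = 3
v=1: not >5, count = 3+1 = 4
v=13: >5, count = 4*2+13 = 21
v=5: not >5, count = 21+1 = 22
v=3: not >5, count = 22+1 = 23
v=3: not >5, count = 23+1 = 24
v=0: not >5, count = 24+1 = 25

25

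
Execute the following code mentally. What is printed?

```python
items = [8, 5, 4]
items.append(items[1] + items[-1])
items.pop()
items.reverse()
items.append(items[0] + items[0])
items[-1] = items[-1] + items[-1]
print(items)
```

append items[1]+items[-1] = 5+4 = 9 → [8, 5, 4, 9]
pop() removes 9 → [8, 5, 4]
reverse → [4, 5, 8]
append items[0]+items[0] = 4+4 = 8 → [4, 5, 8, 8]
items[-1] = items[-1]+items[-1] = 8+8 = 16 → [4, 5, 8, 16]

[4, 5, 8, 16]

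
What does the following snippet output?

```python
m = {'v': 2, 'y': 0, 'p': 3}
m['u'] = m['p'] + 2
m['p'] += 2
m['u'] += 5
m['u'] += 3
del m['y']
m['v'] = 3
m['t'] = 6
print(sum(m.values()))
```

m['u'] = m['p']+2 = 5 → {'v': 2, 'y': 0, 'p': 3, 'u': 5}
m['p'] = 3+2 = 5 → {'v': 2, 'y': 0, 'p': 5, 'u': 5}
m['u'] = 5+5 = 10 → {'v': 2, 'y': 0, 'p': 5, 'u': 10}
m['u'] = 10+3 = 13 → {'v': 2, 'y': 0, 'p': 5, 'u': 13}
del 'y' → {'v': 2, 'p': 5, 'u': 13}
m['v'] = 3 → {'v': 3, 'p': 5, 'u': 13}
m['t'] = 6 → {'v': 3, 'p': 5, 'u': 13, 't': 6}
sum of values = 27

27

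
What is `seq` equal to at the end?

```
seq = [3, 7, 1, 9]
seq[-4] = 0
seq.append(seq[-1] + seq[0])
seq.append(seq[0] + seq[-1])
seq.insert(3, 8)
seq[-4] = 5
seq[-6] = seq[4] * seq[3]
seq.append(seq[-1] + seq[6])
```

[0, 45, 1, 5, 9, 9, 9, 18]

seq[-4] = 0 → [0, 7, 1, 9]
append seq[-1]+seq[0] = 9+0 = 9 → [0, 7, 1, 9, 9]
append seq[0]+seq[-1] = 0+9 = 9 → [0, 7, 1, 9, 9, 9]
insert 8 at 3 → [0, 7, 1, 8, 9, 9, 9]
seq[-4] = 5 → [0, 7, 1, 5, 9, 9, 9]
seq[-6] = seq[4]*seq[3] = 9*5 = 45 → [0, 45, 1, 5, 9, 9, 9]
append seq[-1]+seq[6] = 9+9 = 18 → [0, 45, 1, 5, 9, 9, 9, 18]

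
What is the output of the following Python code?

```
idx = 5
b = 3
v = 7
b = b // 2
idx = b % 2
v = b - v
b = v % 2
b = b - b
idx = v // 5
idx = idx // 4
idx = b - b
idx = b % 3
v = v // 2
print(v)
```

b = 3//2 = 1
idx = 1%2 = 1
v = 1-7 = -6
b = (-6)%2 = 0
b = 0-0 = 0
idx = (-6)//5 = -2
idx = (-2)//4 = -1
idx = 0-0 = 0
idx = 0%3 = 0
v = (-6)//2 = -3

-3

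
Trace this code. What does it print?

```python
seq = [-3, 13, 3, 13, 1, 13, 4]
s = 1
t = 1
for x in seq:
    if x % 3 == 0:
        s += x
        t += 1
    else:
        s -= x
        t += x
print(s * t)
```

-2021

x=-3: %3==0, s = 1+(-3) = -2; t=2
x=13: not %3==0, s = (-2)-13 = -15; t=15
x=3: %3==0, s = (-15)+3 = -12; t=16
x=13: not %3==0, s = (-12)-13 = -25; t=29
x=1: not %3==0, s = (-25)-1 = -26; t=30
x=13: not %3==0, s = (-26)-13 = -39; t=43
x=4: not %3==0, s = (-39)-4 = -43; t=47
s*t = (-43)*47 = -2021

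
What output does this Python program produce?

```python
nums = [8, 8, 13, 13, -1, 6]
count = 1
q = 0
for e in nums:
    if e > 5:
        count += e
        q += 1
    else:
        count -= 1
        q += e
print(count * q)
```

e=8: >5, count = 1+8 = 9; q=1
e=8: >5, count = 9+8 = 17; q=2
e=13: >5, count = 17+13 = 30; q=3
e=13: >5, count = 30+13 = 43; q=4
e=-1: not >5, count = 43-1 = 42; q=3
e=6: >5, count = 42+6 = 48; q=4
count*q = 48*4 = 192

192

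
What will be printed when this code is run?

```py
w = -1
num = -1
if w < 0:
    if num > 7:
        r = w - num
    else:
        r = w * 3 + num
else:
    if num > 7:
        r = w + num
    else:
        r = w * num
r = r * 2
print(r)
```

-8

w=-1, num=-1
w < 0 is True; num > 7 is False
→ r = w * 3 + num = -4
r = (-4)*2 = -8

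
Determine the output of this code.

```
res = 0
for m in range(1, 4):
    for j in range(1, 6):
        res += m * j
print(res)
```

90

m=1,j=1: res = 0+1 = 1
m=1,j=2: res = 1+2 = 3
m=1,j=3: res = 3+3 = 6
m=1,j=4: res = 6+4 = 10
m=1,j=5: res = 10+5 = 15
m=2,j=1: res = 15+2 = 17
m=2,j=2: res = 17+4 = 21
m=2,j=3: res = 21+6 = 27
m=2,j=4: res = 27+8 = 35
m=2,j=5: res = 35+10 = 45
m=3,j=1: res = 45+3 = 48
m=3,j=2: res = 48+6 = 54
m=3,j=3: res = 54+9 = 63
m=3,j=4: res = 63+12 = 75
m=3,j=5: res = 75+15 = 90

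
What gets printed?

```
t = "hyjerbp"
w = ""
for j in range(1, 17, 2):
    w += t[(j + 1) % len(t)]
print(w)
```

j=1: add t[2]='j' → 'j'
j=3: add t[4]='r' → 'jr'
j=5: add t[6]='p' → 'jrp'
j=7: add t[1]='y' → 'jrpy'
j=9: add t[3]='e' → 'jrpye'
j=11: add t[5]='b' → 'jrpyeb'
j=13: add t[0]='h' → 'jrpyebh'
j=15: add t[2]='j' → 'jrpyebhj'

jrpyebhj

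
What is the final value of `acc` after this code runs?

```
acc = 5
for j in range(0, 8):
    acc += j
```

33

j=0: acc = 5+0 = 5
j=1: acc = 5+1 = 6
j=2: acc = 6+2 = 8
j=3: acc = 8+3 = 11
j=4: acc = 11+4 = 15
j=5: acc = 15+5 = 20
j=6: acc = 20+6 = 26
j=7: acc = 26+7 = 33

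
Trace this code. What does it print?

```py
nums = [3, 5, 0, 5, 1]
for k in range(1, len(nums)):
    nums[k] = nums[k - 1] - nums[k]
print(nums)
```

k=1: nums[1] = 3-5 = -2 → [3, -2, 0, 5, 1]
k=2: nums[2] = (-2)-0 = -2 → [3, -2, -2, 5, 1]
k=3: nums[3] = (-2)-5 = -7 → [3, -2, -2, -7, 1]
k=4: nums[4] = (-7)-1 = -8 → [3, -2, -2, -7, -8]

[3, -2, -2, -7, -8]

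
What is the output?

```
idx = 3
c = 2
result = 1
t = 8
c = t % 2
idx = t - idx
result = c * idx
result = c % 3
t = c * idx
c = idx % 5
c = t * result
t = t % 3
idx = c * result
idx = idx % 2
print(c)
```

0

c = 8%2 = 0
idx = 8-3 = 5
result = 0*5 = 0
result = 0%3 = 0
t = 0*5 = 0
c = 5%5 = 0
c = 0*0 = 0
t = 0%3 = 0
idx = 0*0 = 0
idx = 0%2 = 0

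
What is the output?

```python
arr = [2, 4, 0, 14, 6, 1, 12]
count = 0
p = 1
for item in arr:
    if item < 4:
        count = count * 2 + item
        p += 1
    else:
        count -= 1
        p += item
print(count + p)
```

item=2: <4, count = 0*2+2 = 2; p=2
item=4: not <4, count = 2-1 = 1; p=6
item=0: <4, count = 1*2+0 = 2; p=7
item=14: not <4, count = 2-1 = 1; p=21
item=6: not <4, count = 1-1 = 0; p=27
item=1: <4, count = 0*2+1 = 1; p=28
item=12: not <4, count = 1-1 = 0; p=40
count+p = 0+40 = 40

40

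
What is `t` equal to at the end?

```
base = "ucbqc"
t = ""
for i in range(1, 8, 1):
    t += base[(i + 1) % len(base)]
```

'bqcucbq'

i=1: add base[2]='b' → 'b'
i=2: add base[3]='q' → 'bq'
i=3: add base[4]='c' → 'bqc'
i=4: add base[0]='u' → 'bqcu'
i=5: add base[1]='c' → 'bqcuc'
i=6: add base[2]='b' → 'bqcucb'
i=7: add base[3]='q' → 'bqcucbq'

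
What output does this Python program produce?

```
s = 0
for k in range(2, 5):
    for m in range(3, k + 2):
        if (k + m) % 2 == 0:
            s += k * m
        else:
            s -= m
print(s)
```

k=2,m=3: odd sum, s = 0-3 = -3
k=3,m=3: even sum, s = (-3)+9 = 6
k=3,m=4: odd sum, s = 6-4 = 2
k=4,m=3: odd sum, s = 2-3 = -1
k=4,m=4: even sum, s = (-1)+16 = 15
k=4,m=5: odd sum, s = 15-5 = 10

10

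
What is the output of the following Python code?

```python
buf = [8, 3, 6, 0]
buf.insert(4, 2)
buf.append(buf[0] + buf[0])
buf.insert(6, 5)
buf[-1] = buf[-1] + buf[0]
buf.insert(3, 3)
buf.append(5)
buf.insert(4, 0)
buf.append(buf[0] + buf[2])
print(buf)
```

insert 2 at 4 → [8, 3, 6, 0, 2]
append buf[0]+buf[0] = 8+8 = 16 → [8, 3, 6, 0, 2, 16]
insert 5 at 6 → [8, 3, 6, 0, 2, 16, 5]
buf[-1] = buf[-1]+buf[0] = 5+8 = 13 → [8, 3, 6, 0, 2, 16, 13]
insert 3 at 3 → [8, 3, 6, 3, 0, 2, 16, 13]
append 5 → [8, 3, 6, 3, 0, 2, 16, 13, 5]
insert 0 at 4 → [8, 3, 6, 3, 0, 0, 2, 16, 13, 5]
append buf[0]+buf[2] = 8+6 = 14 → [8, 3, 6, 3, 0, 0, 2, 16, 13, 5, 14]

[8, 3, 6, 3, 0, 0, 2, 16, 13, 5, 14]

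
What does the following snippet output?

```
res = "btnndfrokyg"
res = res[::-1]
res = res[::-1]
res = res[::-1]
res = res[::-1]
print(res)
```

btnndfrokyg

reverse → 'gykorfdnntb'
reverse → 'btnndfrokyg'
reverse → 'gykorfdnntb'
reverse → 'btnndfrokyg'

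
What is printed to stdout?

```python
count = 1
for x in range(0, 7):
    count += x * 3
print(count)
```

64

x=0: count = 1+0*3 = 1
x=1: count = 1+1*3 = 4
x=2: count = 4+2*3 = 10
x=3: count = 10+3*3 = 19
x=4: count = 19+4*3 = 31
x=5: count = 31+5*3 = 46
x=6: count = 46+6*3 = 64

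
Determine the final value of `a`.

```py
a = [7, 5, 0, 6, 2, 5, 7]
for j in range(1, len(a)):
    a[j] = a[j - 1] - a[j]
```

[7, 2, 2, -4, -6, -11, -18]

j=1: a[1] = 7-5 = 2 → [7, 2, 0, 6, 2, 5, 7]
j=2: a[2] = 2-0 = 2 → [7, 2, 2, 6, 2, 5, 7]
j=3: a[3] = 2-6 = -4 → [7, 2, 2, -4, 2, 5, 7]
j=4: a[4] = (-4)-2 = -6 → [7, 2, 2, -4, -6, 5, 7]
j=5: a[5] = (-6)-5 = -11 → [7, 2, 2, -4, -6, -11, 7]
j=6: a[6] = (-11)-7 = -18 → [7, 2, 2, -4, -6, -11, -18]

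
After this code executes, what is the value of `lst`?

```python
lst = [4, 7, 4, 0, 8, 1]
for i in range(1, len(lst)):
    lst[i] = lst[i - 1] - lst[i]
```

[4, -3, -7, -7, -15, -16]

i=1: lst[1] = 4-7 = -3 → [4, -3, 4, 0, 8, 1]
i=2: lst[2] = (-3)-4 = -7 → [4, -3, -7, 0, 8, 1]
i=3: lst[3] = (-7)-0 = -7 → [4, -3, -7, -7, 8, 1]
i=4: lst[4] = (-7)-8 = -15 → [4, -3, -7, -7, -15, 1]
i=5: lst[5] = (-15)-1 = -16 → [4, -3, -7, -7, -15, -16]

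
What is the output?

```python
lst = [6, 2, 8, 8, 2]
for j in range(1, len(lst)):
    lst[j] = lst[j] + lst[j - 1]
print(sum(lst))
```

80

j=1: lst[1] = 2+6 = 8 → [6, 8, 8, 8, 2]
j=2: lst[2] = 8+8 = 16 → [6, 8, 16, 8, 2]
j=3: lst[3] = 8+16 = 24 → [6, 8, 16, 24, 2]
j=4: lst[4] = 2+24 = 26 → [6, 8, 16, 24, 26]
sum = 80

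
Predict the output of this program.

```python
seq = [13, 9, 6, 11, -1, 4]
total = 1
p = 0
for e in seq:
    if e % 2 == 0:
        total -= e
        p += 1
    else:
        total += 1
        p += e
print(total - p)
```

e=13: not even, total = 1+1 = 2; p=13
e=9: not even, total = 2+1 = 3; p=22
e=6: even, total = 3-6 = -3; p=23
e=11: not even, total = (-3)+1 = -2; p=34
e=-1: not even, total = (-2)+1 = -1; p=33
e=4: even, total = (-1)-4 = -5; p=34
total-p = (-5)-34 = -39

-39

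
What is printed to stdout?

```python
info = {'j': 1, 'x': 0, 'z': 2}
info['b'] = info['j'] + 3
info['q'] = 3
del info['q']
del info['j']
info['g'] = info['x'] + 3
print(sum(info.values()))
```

9

info['b'] = info['j']+3 = 4 → {'j': 1, 'x': 0, 'z': 2, 'b': 4}
info['q'] = 3 → {'j': 1, 'x': 0, 'z': 2, 'b': 4, 'q': 3}
del 'q' → {'j': 1, 'x': 0, 'z': 2, 'b': 4}
del 'j' → {'x': 0, 'z': 2, 'b': 4}
info['g'] = info['x']+3 = 3 → {'x': 0, 'z': 2, 'b': 4, 'g': 3}
sum of values = 9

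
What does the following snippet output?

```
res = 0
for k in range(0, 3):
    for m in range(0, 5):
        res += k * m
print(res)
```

k=0,m=0: res = 0+0 = 0
k=0,m=1: res = 0+0 = 0
k=0,m=2: res = 0+0 = 0
k=0,m=3: res = 0+0 = 0
k=0,m=4: res = 0+0 = 0
k=1,m=0: res = 0+0 = 0
k=1,m=1: res = 0+1 = 1
k=1,m=2: res = 1+2 = 3
k=1,m=3: res = 3+3 = 6
k=1,m=4: res = 6+4 = 10
k=2,m=0: res = 10+0 = 10
k=2,m=1: res = 10+2 = 12
k=2,m=2: res = 12+4 = 16
k=2,m=3: res = 16+6 = 22
k=2,m=4: res = 22+8 = 30

30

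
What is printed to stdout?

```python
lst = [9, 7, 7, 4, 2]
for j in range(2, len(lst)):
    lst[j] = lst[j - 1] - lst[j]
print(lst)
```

j=2: lst[2] = 7-7 = 0 → [9, 7, 0, 4, 2]
j=3: lst[3] = 0-4 = -4 → [9, 7, 0, -4, 2]
j=4: lst[4] = (-4)-2 = -6 → [9, 7, 0, -4, -6]

[9, 7, 0, -4, -6]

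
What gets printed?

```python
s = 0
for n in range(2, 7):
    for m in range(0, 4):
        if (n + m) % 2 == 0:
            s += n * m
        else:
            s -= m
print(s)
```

n=2,m=0: even sum, s = 0+0 = 0
n=2,m=1: odd sum, s = 0-1 = -1
n=2,m=2: even sum, s = (-1)+4 = 3
n=2,m=3: odd sum, s = 3-3 = 0
n=3,m=0: odd sum, s = 0-0 = 0
n=3,m=1: even sum, s = 0+3 = 3
n=3,m=2: odd sum, s = 3-2 = 1
n=3,m=3: even sum, s = 1+9 = 10
n=4,m=0: even sum, s = 10+0 = 10
n=4,m=1: odd sum, s = 10-1 = 9
n=4,m=2: even sum, s = 9+8 = 17
n=4,m=3: odd sum, s = 17-3 = 14
n=5,m=0: odd sum, s = 14-0 = 14
n=5,m=1: even sum, s = 14+5 = 19
n=5,m=2: odd sum, s = 19-2 = 17
n=5,m=3: even sum, s = 17+15 = 32
n=6,m=0: even sum, s = 32+0 = 32
n=6,m=1: odd sum, s = 32-1 = 31
n=6,m=2: even sum, s = 31+12 = 43
n=6,m=3: odd sum, s = 43-3 = 40

40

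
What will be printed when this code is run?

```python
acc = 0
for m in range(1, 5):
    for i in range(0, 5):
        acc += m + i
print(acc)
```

m=1,i=0: acc = 0+1 = 1
m=1,i=1: acc = 1+2 = 3
m=1,i=2: acc = 3+3 = 6
m=1,i=3: acc = 6+4 = 10
m=1,i=4: acc = 10+5 = 15
m=2,i=0: acc = 15+2 = 17
m=2,i=1: acc = 17+3 = 20
m=2,i=2: acc = 20+4 = 24
m=2,i=3: acc = 24+5 = 29
m=2,i=4: acc = 29+6 = 35
m=3,i=0: acc = 35+3 = 38
m=3,i=1: acc = 38+4 = 42
m=3,i=2: acc = 42+5 = 47
m=3,i=3: acc = 47+6 = 53
m=3,i=4: acc = 53+7 = 60
m=4,i=0: acc = 60+4 = 64
m=4,i=1: acc = 64+5 = 69
m=4,i=2: acc = 69+6 = 75
m=4,i=3: acc = 75+7 = 82
m=4,i=4: acc = 82+8 = 90

90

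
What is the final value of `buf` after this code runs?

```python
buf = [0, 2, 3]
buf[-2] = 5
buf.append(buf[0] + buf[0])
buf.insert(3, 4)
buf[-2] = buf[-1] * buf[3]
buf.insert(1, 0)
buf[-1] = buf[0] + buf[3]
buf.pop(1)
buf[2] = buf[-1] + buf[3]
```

buf[-2] = 5 → [0, 5, 3]
append buf[0]+buf[0] = 0+0 = 0 → [0, 5, 3, 0]
insert 4 at 3 → [0, 5, 3, 4, 0]
buf[-2] = buf[-1]*buf[3] = 0*4 = 0 → [0, 5, 3, 0, 0]
insert 0 at 1 → [0, 0, 5, 3, 0, 0]
buf[-1] = buf[0]+buf[3] = 0+3 = 3 → [0, 0, 5, 3, 0, 3]
pop(1) removes 0 → [0, 5, 3, 0, 3]
buf[2] = buf[-1]+buf[3] = 3+0 = 3 → [0, 5, 3, 0, 3]

[0, 5, 3, 0, 3]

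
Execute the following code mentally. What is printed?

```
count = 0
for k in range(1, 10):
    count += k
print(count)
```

k=1: count = 0+1 = 1
k=2: count = 1+2 = 3
k=3: count = 3+3 = 6
k=4: count = 6+4 = 10
k=5: count = 10+5 = 15
k=6: count = 15+6 = 21
k=7: count = 21+7 = 28
k=8: count = 28+8 = 36
k=9: count = 36+9 = 45

45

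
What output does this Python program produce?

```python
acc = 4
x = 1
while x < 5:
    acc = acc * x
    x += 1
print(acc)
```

x=1: acc = 4*1 = 4
x=2: acc = 4*2 = 8
x=3: acc = 8*3 = 24
x=4: acc = 24*4 = 96

96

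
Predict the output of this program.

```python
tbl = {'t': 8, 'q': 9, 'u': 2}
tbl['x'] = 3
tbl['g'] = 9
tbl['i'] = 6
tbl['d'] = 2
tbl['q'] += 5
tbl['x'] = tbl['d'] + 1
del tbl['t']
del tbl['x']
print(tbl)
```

tbl['x'] = 3 → {'t': 8, 'q': 9, 'u': 2, 'x': 3}
tbl['g'] = 9 → {'t': 8, 'q': 9, 'u': 2, 'x': 3, 'g': 9}
tbl['i'] = 6 → {'t': 8, 'q': 9, 'u': 2, 'x': 3, 'g': 9, 'i': 6}
tbl['d'] = 2 → {'t': 8, 'q': 9, 'u': 2, 'x': 3, 'g': 9, 'i': 6, 'd': 2}
tbl['q'] = 9+5 = 14 → {'t': 8, 'q': 14, 'u': 2, 'x': 3, 'g': 9, 'i': 6, 'd': 2}
tbl['x'] = tbl['d']+1 = 3 → {'t': 8, 'q': 14, 'u': 2, 'x': 3, 'g': 9, 'i': 6, 'd': 2}
del 't' → {'q': 14, 'u': 2, 'x': 3, 'g': 9, 'i': 6, 'd': 2}
del 'x' → {'q': 14, 'u': 2, 'g': 9, 'i': 6, 'd': 2}

{'q': 14, 'u': 2, 'g': 9, 'i': 6, 'd': 2}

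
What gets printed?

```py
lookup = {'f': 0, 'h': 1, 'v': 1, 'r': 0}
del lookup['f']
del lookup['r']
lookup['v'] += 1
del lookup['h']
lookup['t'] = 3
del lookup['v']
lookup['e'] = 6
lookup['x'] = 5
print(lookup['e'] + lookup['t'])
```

9

del 'f' → {'h': 1, 'v': 1, 'r': 0}
del 'r' → {'h': 1, 'v': 1}
lookup['v'] = 1+1 = 2 → {'h': 1, 'v': 2}
del 'h' → {'v': 2}
lookup['t'] = 3 → {'v': 2, 't': 3}
del 'v' → {'t': 3}
lookup['e'] = 6 → {'t': 3, 'e': 6}
lookup['x'] = 5 → {'t': 3, 'e': 6, 'x': 5}
lookup['e']+lookup['t'] = 6+3 = 9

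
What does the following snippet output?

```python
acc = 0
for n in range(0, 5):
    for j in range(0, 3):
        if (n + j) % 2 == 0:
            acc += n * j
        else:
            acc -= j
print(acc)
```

n=0,j=0: even sum, acc = 0+0 = 0
n=0,j=1: odd sum, acc = 0-1 = -1
n=0,j=2: even sum, acc = (-1)+0 = -1
n=1,j=0: odd sum, acc = (-1)-0 = -1
n=1,j=1: even sum, acc = (-1)+1 = 0
n=1,j=2: odd sum, acc = 0-2 = -2
n=2,j=0: even sum, acc = (-2)+0 = -2
n=2,j=1: odd sum, acc = (-2)-1 = -3
n=2,j=2: even sum, acc = (-3)+4 = 1
n=3,j=0: odd sum, acc = 1-0 = 1
n=3,j=1: even sum, acc = 1+3 = 4
n=3,j=2: odd sum, acc = 4-2 = 2
n=4,j=0: even sum, acc = 2+0 = 2
n=4,j=1: odd sum, acc = 2-1 = 1
n=4,j=2: even sum, acc = 1+8 = 9

9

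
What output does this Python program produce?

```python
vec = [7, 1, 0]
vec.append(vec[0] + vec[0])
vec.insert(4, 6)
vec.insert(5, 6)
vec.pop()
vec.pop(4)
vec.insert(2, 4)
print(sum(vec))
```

append vec[0]+vec[0] = 7+7 = 14 → [7, 1, 0, 14]
insert 6 at 4 → [7, 1, 0, 14, 6]
insert 6 at 5 → [7, 1, 0, 14, 6, 6]
pop() removes 6 → [7, 1, 0, 14, 6]
pop(4) removes 6 → [7, 1, 0, 14]
insert 4 at 2 → [7, 1, 4, 0, 14]
sum = 26

26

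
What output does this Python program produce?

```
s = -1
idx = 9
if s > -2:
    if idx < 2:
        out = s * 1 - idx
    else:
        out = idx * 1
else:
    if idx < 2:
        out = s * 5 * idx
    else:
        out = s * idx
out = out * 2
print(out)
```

18

s=-1, idx=9
s > -2 is True; idx < 2 is False
→ out = idx * 1 = 9
out = 9*2 = 18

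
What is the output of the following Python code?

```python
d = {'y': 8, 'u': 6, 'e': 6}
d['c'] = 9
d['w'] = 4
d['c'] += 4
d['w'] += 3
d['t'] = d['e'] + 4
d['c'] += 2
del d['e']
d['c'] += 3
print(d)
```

d['c'] = 9 → {'y': 8, 'u': 6, 'e': 6, 'c': 9}
d['w'] = 4 → {'y': 8, 'u': 6, 'e': 6, 'c': 9, 'w': 4}
d['c'] = 9+4 = 13 → {'y': 8, 'u': 6, 'e': 6, 'c': 13, 'w': 4}
d['w'] = 4+3 = 7 → {'y': 8, 'u': 6, 'e': 6, 'c': 13, 'w': 7}
d['t'] = d['e']+4 = 10 → {'y': 8, 'u': 6, 'e': 6, 'c': 13, 'w': 7, 't': 10}
d['c'] = 13+2 = 15 → {'y': 8, 'u': 6, 'e': 6, 'c': 15, 'w': 7, 't': 10}
del 'e' → {'y': 8, 'u': 6, 'c': 15, 'w': 7, 't': 10}
d['c'] = 15+3 = 18 → {'y': 8, 'u': 6, 'c': 18, 'w': 7, 't': 10}

{'y': 8, 'u': 6, 'c': 18, 'w': 7, 't': 10}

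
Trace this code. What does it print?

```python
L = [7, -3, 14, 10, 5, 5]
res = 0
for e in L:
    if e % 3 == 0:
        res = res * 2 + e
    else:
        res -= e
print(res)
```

e=7: not %3==0, res = 0-7 = -7
e=-3: %3==0, res = (-7)*2+(-3) = -17
e=14: not %3==0, res = (-17)-14 = -31
e=10: not %3==0, res = (-31)-10 = -41
e=5: not %3==0, res = (-41)-5 = -46
e=5: not %3==0, res = (-46)-5 = -51

-51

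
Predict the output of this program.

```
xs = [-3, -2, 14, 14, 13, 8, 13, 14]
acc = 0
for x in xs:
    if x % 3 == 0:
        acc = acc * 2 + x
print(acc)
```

-3

x=-3: %3==0, acc = 0*2+(-3) = -3
x=-2: not %3==0
x=14: not %3==0
x=14: not %3==0
x=13: not %3==0
x=8: not %3==0
x=13: not %3==0
x=14: not %3==0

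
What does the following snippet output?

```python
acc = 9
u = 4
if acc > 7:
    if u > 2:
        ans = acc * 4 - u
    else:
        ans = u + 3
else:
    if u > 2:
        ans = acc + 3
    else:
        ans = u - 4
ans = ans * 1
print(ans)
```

acc=9, u=4
acc > 7 is True; u > 2 is True
→ ans = acc * 4 - u = 32
ans = 32*1 = 32

32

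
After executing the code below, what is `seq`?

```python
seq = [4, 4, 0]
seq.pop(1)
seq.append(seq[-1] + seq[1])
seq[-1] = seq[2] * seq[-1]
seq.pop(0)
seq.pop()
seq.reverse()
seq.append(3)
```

[0, 3]

pop(1) removes 4 → [4, 0]
append seq[-1]+seq[1] = 0+0 = 0 → [4, 0, 0]
seq[-1] = seq[2]*seq[-1] = 0*0 = 0 → [4, 0, 0]
pop(0) removes 4 → [0, 0]
pop() removes 0 → [0]
reverse → [0]
append 3 → [0, 3]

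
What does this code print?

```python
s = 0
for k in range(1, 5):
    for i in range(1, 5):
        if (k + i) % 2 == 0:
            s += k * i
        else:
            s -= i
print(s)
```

32

k=1,i=1: even sum, s = 0+1 = 1
k=1,i=2: odd sum, s = 1-2 = -1
k=1,i=3: even sum, s = (-1)+3 = 2
k=1,i=4: odd sum, s = 2-4 = -2
k=2,i=1: odd sum, s = (-2)-1 = -3
k=2,i=2: even sum, s = (-3)+4 = 1
k=2,i=3: odd sum, s = 1-3 = -2
k=2,i=4: even sum, s = (-2)+8 = 6
k=3,i=1: even sum, s = 6+3 = 9
k=3,i=2: odd sum, s = 9-2 = 7
k=3,i=3: even sum, s = 7+9 = 16
k=3,i=4: odd sum, s = 16-4 = 12
k=4,i=1: odd sum, s = 12-1 = 11
k=4,i=2: even sum, s = 11+8 = 19
k=4,i=3: odd sum, s = 19-3 = 16
k=4,i=4: even sum, s = 16+16 = 32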